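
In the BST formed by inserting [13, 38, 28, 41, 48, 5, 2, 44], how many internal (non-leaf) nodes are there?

Tree built from: [13, 38, 28, 41, 48, 5, 2, 44]
Tree (level-order array): [13, 5, 38, 2, None, 28, 41, None, None, None, None, None, 48, 44]
Rule: An internal node has at least one child.
Per-node child counts:
  node 13: 2 child(ren)
  node 5: 1 child(ren)
  node 2: 0 child(ren)
  node 38: 2 child(ren)
  node 28: 0 child(ren)
  node 41: 1 child(ren)
  node 48: 1 child(ren)
  node 44: 0 child(ren)
Matching nodes: [13, 5, 38, 41, 48]
Count of internal (non-leaf) nodes: 5


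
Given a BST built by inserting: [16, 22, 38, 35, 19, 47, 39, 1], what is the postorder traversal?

Tree insertion order: [16, 22, 38, 35, 19, 47, 39, 1]
Tree (level-order array): [16, 1, 22, None, None, 19, 38, None, None, 35, 47, None, None, 39]
Postorder traversal: [1, 19, 35, 39, 47, 38, 22, 16]


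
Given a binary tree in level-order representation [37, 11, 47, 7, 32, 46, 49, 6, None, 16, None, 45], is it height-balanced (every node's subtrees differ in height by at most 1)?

Tree (level-order array): [37, 11, 47, 7, 32, 46, 49, 6, None, 16, None, 45]
Definition: a tree is height-balanced if, at every node, |h(left) - h(right)| <= 1 (empty subtree has height -1).
Bottom-up per-node check:
  node 6: h_left=-1, h_right=-1, diff=0 [OK], height=0
  node 7: h_left=0, h_right=-1, diff=1 [OK], height=1
  node 16: h_left=-1, h_right=-1, diff=0 [OK], height=0
  node 32: h_left=0, h_right=-1, diff=1 [OK], height=1
  node 11: h_left=1, h_right=1, diff=0 [OK], height=2
  node 45: h_left=-1, h_right=-1, diff=0 [OK], height=0
  node 46: h_left=0, h_right=-1, diff=1 [OK], height=1
  node 49: h_left=-1, h_right=-1, diff=0 [OK], height=0
  node 47: h_left=1, h_right=0, diff=1 [OK], height=2
  node 37: h_left=2, h_right=2, diff=0 [OK], height=3
All nodes satisfy the balance condition.
Result: Balanced


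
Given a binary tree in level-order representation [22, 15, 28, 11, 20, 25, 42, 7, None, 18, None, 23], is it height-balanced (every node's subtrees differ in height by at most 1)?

Tree (level-order array): [22, 15, 28, 11, 20, 25, 42, 7, None, 18, None, 23]
Definition: a tree is height-balanced if, at every node, |h(left) - h(right)| <= 1 (empty subtree has height -1).
Bottom-up per-node check:
  node 7: h_left=-1, h_right=-1, diff=0 [OK], height=0
  node 11: h_left=0, h_right=-1, diff=1 [OK], height=1
  node 18: h_left=-1, h_right=-1, diff=0 [OK], height=0
  node 20: h_left=0, h_right=-1, diff=1 [OK], height=1
  node 15: h_left=1, h_right=1, diff=0 [OK], height=2
  node 23: h_left=-1, h_right=-1, diff=0 [OK], height=0
  node 25: h_left=0, h_right=-1, diff=1 [OK], height=1
  node 42: h_left=-1, h_right=-1, diff=0 [OK], height=0
  node 28: h_left=1, h_right=0, diff=1 [OK], height=2
  node 22: h_left=2, h_right=2, diff=0 [OK], height=3
All nodes satisfy the balance condition.
Result: Balanced


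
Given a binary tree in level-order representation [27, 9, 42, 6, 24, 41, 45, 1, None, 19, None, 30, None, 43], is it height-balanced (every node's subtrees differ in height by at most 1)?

Tree (level-order array): [27, 9, 42, 6, 24, 41, 45, 1, None, 19, None, 30, None, 43]
Definition: a tree is height-balanced if, at every node, |h(left) - h(right)| <= 1 (empty subtree has height -1).
Bottom-up per-node check:
  node 1: h_left=-1, h_right=-1, diff=0 [OK], height=0
  node 6: h_left=0, h_right=-1, diff=1 [OK], height=1
  node 19: h_left=-1, h_right=-1, diff=0 [OK], height=0
  node 24: h_left=0, h_right=-1, diff=1 [OK], height=1
  node 9: h_left=1, h_right=1, diff=0 [OK], height=2
  node 30: h_left=-1, h_right=-1, diff=0 [OK], height=0
  node 41: h_left=0, h_right=-1, diff=1 [OK], height=1
  node 43: h_left=-1, h_right=-1, diff=0 [OK], height=0
  node 45: h_left=0, h_right=-1, diff=1 [OK], height=1
  node 42: h_left=1, h_right=1, diff=0 [OK], height=2
  node 27: h_left=2, h_right=2, diff=0 [OK], height=3
All nodes satisfy the balance condition.
Result: Balanced


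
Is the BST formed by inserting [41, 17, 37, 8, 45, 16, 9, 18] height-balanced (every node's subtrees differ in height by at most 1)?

Tree (level-order array): [41, 17, 45, 8, 37, None, None, None, 16, 18, None, 9]
Definition: a tree is height-balanced if, at every node, |h(left) - h(right)| <= 1 (empty subtree has height -1).
Bottom-up per-node check:
  node 9: h_left=-1, h_right=-1, diff=0 [OK], height=0
  node 16: h_left=0, h_right=-1, diff=1 [OK], height=1
  node 8: h_left=-1, h_right=1, diff=2 [FAIL (|-1-1|=2 > 1)], height=2
  node 18: h_left=-1, h_right=-1, diff=0 [OK], height=0
  node 37: h_left=0, h_right=-1, diff=1 [OK], height=1
  node 17: h_left=2, h_right=1, diff=1 [OK], height=3
  node 45: h_left=-1, h_right=-1, diff=0 [OK], height=0
  node 41: h_left=3, h_right=0, diff=3 [FAIL (|3-0|=3 > 1)], height=4
Node 8 violates the condition: |-1 - 1| = 2 > 1.
Result: Not balanced


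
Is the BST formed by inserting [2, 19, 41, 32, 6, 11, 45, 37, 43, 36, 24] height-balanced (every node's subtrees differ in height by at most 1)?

Tree (level-order array): [2, None, 19, 6, 41, None, 11, 32, 45, None, None, 24, 37, 43, None, None, None, 36]
Definition: a tree is height-balanced if, at every node, |h(left) - h(right)| <= 1 (empty subtree has height -1).
Bottom-up per-node check:
  node 11: h_left=-1, h_right=-1, diff=0 [OK], height=0
  node 6: h_left=-1, h_right=0, diff=1 [OK], height=1
  node 24: h_left=-1, h_right=-1, diff=0 [OK], height=0
  node 36: h_left=-1, h_right=-1, diff=0 [OK], height=0
  node 37: h_left=0, h_right=-1, diff=1 [OK], height=1
  node 32: h_left=0, h_right=1, diff=1 [OK], height=2
  node 43: h_left=-1, h_right=-1, diff=0 [OK], height=0
  node 45: h_left=0, h_right=-1, diff=1 [OK], height=1
  node 41: h_left=2, h_right=1, diff=1 [OK], height=3
  node 19: h_left=1, h_right=3, diff=2 [FAIL (|1-3|=2 > 1)], height=4
  node 2: h_left=-1, h_right=4, diff=5 [FAIL (|-1-4|=5 > 1)], height=5
Node 19 violates the condition: |1 - 3| = 2 > 1.
Result: Not balanced


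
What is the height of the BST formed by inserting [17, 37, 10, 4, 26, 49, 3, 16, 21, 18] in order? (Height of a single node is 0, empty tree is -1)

Insertion order: [17, 37, 10, 4, 26, 49, 3, 16, 21, 18]
Tree (level-order array): [17, 10, 37, 4, 16, 26, 49, 3, None, None, None, 21, None, None, None, None, None, 18]
Compute height bottom-up (empty subtree = -1):
  height(3) = 1 + max(-1, -1) = 0
  height(4) = 1 + max(0, -1) = 1
  height(16) = 1 + max(-1, -1) = 0
  height(10) = 1 + max(1, 0) = 2
  height(18) = 1 + max(-1, -1) = 0
  height(21) = 1 + max(0, -1) = 1
  height(26) = 1 + max(1, -1) = 2
  height(49) = 1 + max(-1, -1) = 0
  height(37) = 1 + max(2, 0) = 3
  height(17) = 1 + max(2, 3) = 4
Height = 4


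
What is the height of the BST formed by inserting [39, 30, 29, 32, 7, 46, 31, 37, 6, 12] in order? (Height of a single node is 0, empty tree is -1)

Insertion order: [39, 30, 29, 32, 7, 46, 31, 37, 6, 12]
Tree (level-order array): [39, 30, 46, 29, 32, None, None, 7, None, 31, 37, 6, 12]
Compute height bottom-up (empty subtree = -1):
  height(6) = 1 + max(-1, -1) = 0
  height(12) = 1 + max(-1, -1) = 0
  height(7) = 1 + max(0, 0) = 1
  height(29) = 1 + max(1, -1) = 2
  height(31) = 1 + max(-1, -1) = 0
  height(37) = 1 + max(-1, -1) = 0
  height(32) = 1 + max(0, 0) = 1
  height(30) = 1 + max(2, 1) = 3
  height(46) = 1 + max(-1, -1) = 0
  height(39) = 1 + max(3, 0) = 4
Height = 4


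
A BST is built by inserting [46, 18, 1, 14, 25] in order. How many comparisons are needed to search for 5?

Search path for 5: 46 -> 18 -> 1 -> 14
Found: False
Comparisons: 4


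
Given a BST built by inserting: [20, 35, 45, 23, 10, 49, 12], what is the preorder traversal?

Tree insertion order: [20, 35, 45, 23, 10, 49, 12]
Tree (level-order array): [20, 10, 35, None, 12, 23, 45, None, None, None, None, None, 49]
Preorder traversal: [20, 10, 12, 35, 23, 45, 49]


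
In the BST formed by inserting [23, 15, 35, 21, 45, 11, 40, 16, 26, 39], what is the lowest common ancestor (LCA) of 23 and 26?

Tree insertion order: [23, 15, 35, 21, 45, 11, 40, 16, 26, 39]
Tree (level-order array): [23, 15, 35, 11, 21, 26, 45, None, None, 16, None, None, None, 40, None, None, None, 39]
In a BST, the LCA of p=23, q=26 is the first node v on the
root-to-leaf path with p <= v <= q (go left if both < v, right if both > v).
Walk from root:
  at 23: 23 <= 23 <= 26, this is the LCA
LCA = 23


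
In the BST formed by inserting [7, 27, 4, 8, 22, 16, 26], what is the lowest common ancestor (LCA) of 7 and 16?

Tree insertion order: [7, 27, 4, 8, 22, 16, 26]
Tree (level-order array): [7, 4, 27, None, None, 8, None, None, 22, 16, 26]
In a BST, the LCA of p=7, q=16 is the first node v on the
root-to-leaf path with p <= v <= q (go left if both < v, right if both > v).
Walk from root:
  at 7: 7 <= 7 <= 16, this is the LCA
LCA = 7


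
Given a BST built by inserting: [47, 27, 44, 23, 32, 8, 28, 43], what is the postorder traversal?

Tree insertion order: [47, 27, 44, 23, 32, 8, 28, 43]
Tree (level-order array): [47, 27, None, 23, 44, 8, None, 32, None, None, None, 28, 43]
Postorder traversal: [8, 23, 28, 43, 32, 44, 27, 47]


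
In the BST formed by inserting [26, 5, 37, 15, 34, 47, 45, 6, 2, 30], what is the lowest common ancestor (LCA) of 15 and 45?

Tree insertion order: [26, 5, 37, 15, 34, 47, 45, 6, 2, 30]
Tree (level-order array): [26, 5, 37, 2, 15, 34, 47, None, None, 6, None, 30, None, 45]
In a BST, the LCA of p=15, q=45 is the first node v on the
root-to-leaf path with p <= v <= q (go left if both < v, right if both > v).
Walk from root:
  at 26: 15 <= 26 <= 45, this is the LCA
LCA = 26


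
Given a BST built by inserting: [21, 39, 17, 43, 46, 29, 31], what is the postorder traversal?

Tree insertion order: [21, 39, 17, 43, 46, 29, 31]
Tree (level-order array): [21, 17, 39, None, None, 29, 43, None, 31, None, 46]
Postorder traversal: [17, 31, 29, 46, 43, 39, 21]


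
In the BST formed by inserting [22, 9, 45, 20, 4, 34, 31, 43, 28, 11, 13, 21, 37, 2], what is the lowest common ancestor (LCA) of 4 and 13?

Tree insertion order: [22, 9, 45, 20, 4, 34, 31, 43, 28, 11, 13, 21, 37, 2]
Tree (level-order array): [22, 9, 45, 4, 20, 34, None, 2, None, 11, 21, 31, 43, None, None, None, 13, None, None, 28, None, 37]
In a BST, the LCA of p=4, q=13 is the first node v on the
root-to-leaf path with p <= v <= q (go left if both < v, right if both > v).
Walk from root:
  at 22: both 4 and 13 < 22, go left
  at 9: 4 <= 9 <= 13, this is the LCA
LCA = 9


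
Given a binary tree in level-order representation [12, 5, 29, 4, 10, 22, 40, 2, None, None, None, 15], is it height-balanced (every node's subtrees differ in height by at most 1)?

Tree (level-order array): [12, 5, 29, 4, 10, 22, 40, 2, None, None, None, 15]
Definition: a tree is height-balanced if, at every node, |h(left) - h(right)| <= 1 (empty subtree has height -1).
Bottom-up per-node check:
  node 2: h_left=-1, h_right=-1, diff=0 [OK], height=0
  node 4: h_left=0, h_right=-1, diff=1 [OK], height=1
  node 10: h_left=-1, h_right=-1, diff=0 [OK], height=0
  node 5: h_left=1, h_right=0, diff=1 [OK], height=2
  node 15: h_left=-1, h_right=-1, diff=0 [OK], height=0
  node 22: h_left=0, h_right=-1, diff=1 [OK], height=1
  node 40: h_left=-1, h_right=-1, diff=0 [OK], height=0
  node 29: h_left=1, h_right=0, diff=1 [OK], height=2
  node 12: h_left=2, h_right=2, diff=0 [OK], height=3
All nodes satisfy the balance condition.
Result: Balanced


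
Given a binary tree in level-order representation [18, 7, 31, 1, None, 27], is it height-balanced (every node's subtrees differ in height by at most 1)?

Tree (level-order array): [18, 7, 31, 1, None, 27]
Definition: a tree is height-balanced if, at every node, |h(left) - h(right)| <= 1 (empty subtree has height -1).
Bottom-up per-node check:
  node 1: h_left=-1, h_right=-1, diff=0 [OK], height=0
  node 7: h_left=0, h_right=-1, diff=1 [OK], height=1
  node 27: h_left=-1, h_right=-1, diff=0 [OK], height=0
  node 31: h_left=0, h_right=-1, diff=1 [OK], height=1
  node 18: h_left=1, h_right=1, diff=0 [OK], height=2
All nodes satisfy the balance condition.
Result: Balanced


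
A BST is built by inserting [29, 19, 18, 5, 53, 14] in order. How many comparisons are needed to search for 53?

Search path for 53: 29 -> 53
Found: True
Comparisons: 2


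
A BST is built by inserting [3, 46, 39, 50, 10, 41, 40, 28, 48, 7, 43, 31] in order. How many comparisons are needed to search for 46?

Search path for 46: 3 -> 46
Found: True
Comparisons: 2


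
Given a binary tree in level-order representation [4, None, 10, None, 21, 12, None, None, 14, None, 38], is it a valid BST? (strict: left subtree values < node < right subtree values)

Level-order array: [4, None, 10, None, 21, 12, None, None, 14, None, 38]
Validate using subtree bounds (lo, hi): at each node, require lo < value < hi,
then recurse left with hi=value and right with lo=value.
Preorder trace (stopping at first violation):
  at node 4 with bounds (-inf, +inf): OK
  at node 10 with bounds (4, +inf): OK
  at node 21 with bounds (10, +inf): OK
  at node 12 with bounds (10, 21): OK
  at node 14 with bounds (12, 21): OK
  at node 38 with bounds (14, 21): VIOLATION
Node 38 violates its bound: not (14 < 38 < 21).
Result: Not a valid BST


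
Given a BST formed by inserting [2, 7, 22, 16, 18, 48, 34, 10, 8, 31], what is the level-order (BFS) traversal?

Tree insertion order: [2, 7, 22, 16, 18, 48, 34, 10, 8, 31]
Tree (level-order array): [2, None, 7, None, 22, 16, 48, 10, 18, 34, None, 8, None, None, None, 31]
BFS from the root, enqueuing left then right child of each popped node:
  queue [2] -> pop 2, enqueue [7], visited so far: [2]
  queue [7] -> pop 7, enqueue [22], visited so far: [2, 7]
  queue [22] -> pop 22, enqueue [16, 48], visited so far: [2, 7, 22]
  queue [16, 48] -> pop 16, enqueue [10, 18], visited so far: [2, 7, 22, 16]
  queue [48, 10, 18] -> pop 48, enqueue [34], visited so far: [2, 7, 22, 16, 48]
  queue [10, 18, 34] -> pop 10, enqueue [8], visited so far: [2, 7, 22, 16, 48, 10]
  queue [18, 34, 8] -> pop 18, enqueue [none], visited so far: [2, 7, 22, 16, 48, 10, 18]
  queue [34, 8] -> pop 34, enqueue [31], visited so far: [2, 7, 22, 16, 48, 10, 18, 34]
  queue [8, 31] -> pop 8, enqueue [none], visited so far: [2, 7, 22, 16, 48, 10, 18, 34, 8]
  queue [31] -> pop 31, enqueue [none], visited so far: [2, 7, 22, 16, 48, 10, 18, 34, 8, 31]
Result: [2, 7, 22, 16, 48, 10, 18, 34, 8, 31]


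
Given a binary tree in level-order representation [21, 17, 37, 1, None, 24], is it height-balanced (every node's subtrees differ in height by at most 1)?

Tree (level-order array): [21, 17, 37, 1, None, 24]
Definition: a tree is height-balanced if, at every node, |h(left) - h(right)| <= 1 (empty subtree has height -1).
Bottom-up per-node check:
  node 1: h_left=-1, h_right=-1, diff=0 [OK], height=0
  node 17: h_left=0, h_right=-1, diff=1 [OK], height=1
  node 24: h_left=-1, h_right=-1, diff=0 [OK], height=0
  node 37: h_left=0, h_right=-1, diff=1 [OK], height=1
  node 21: h_left=1, h_right=1, diff=0 [OK], height=2
All nodes satisfy the balance condition.
Result: Balanced


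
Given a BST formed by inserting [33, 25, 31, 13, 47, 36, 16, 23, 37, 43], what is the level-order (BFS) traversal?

Tree insertion order: [33, 25, 31, 13, 47, 36, 16, 23, 37, 43]
Tree (level-order array): [33, 25, 47, 13, 31, 36, None, None, 16, None, None, None, 37, None, 23, None, 43]
BFS from the root, enqueuing left then right child of each popped node:
  queue [33] -> pop 33, enqueue [25, 47], visited so far: [33]
  queue [25, 47] -> pop 25, enqueue [13, 31], visited so far: [33, 25]
  queue [47, 13, 31] -> pop 47, enqueue [36], visited so far: [33, 25, 47]
  queue [13, 31, 36] -> pop 13, enqueue [16], visited so far: [33, 25, 47, 13]
  queue [31, 36, 16] -> pop 31, enqueue [none], visited so far: [33, 25, 47, 13, 31]
  queue [36, 16] -> pop 36, enqueue [37], visited so far: [33, 25, 47, 13, 31, 36]
  queue [16, 37] -> pop 16, enqueue [23], visited so far: [33, 25, 47, 13, 31, 36, 16]
  queue [37, 23] -> pop 37, enqueue [43], visited so far: [33, 25, 47, 13, 31, 36, 16, 37]
  queue [23, 43] -> pop 23, enqueue [none], visited so far: [33, 25, 47, 13, 31, 36, 16, 37, 23]
  queue [43] -> pop 43, enqueue [none], visited so far: [33, 25, 47, 13, 31, 36, 16, 37, 23, 43]
Result: [33, 25, 47, 13, 31, 36, 16, 37, 23, 43]


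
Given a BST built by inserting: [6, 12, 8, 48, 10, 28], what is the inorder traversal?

Tree insertion order: [6, 12, 8, 48, 10, 28]
Tree (level-order array): [6, None, 12, 8, 48, None, 10, 28]
Inorder traversal: [6, 8, 10, 12, 28, 48]


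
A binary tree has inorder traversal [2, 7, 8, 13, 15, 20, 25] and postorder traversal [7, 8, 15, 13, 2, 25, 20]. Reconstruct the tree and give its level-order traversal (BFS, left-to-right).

Inorder:   [2, 7, 8, 13, 15, 20, 25]
Postorder: [7, 8, 15, 13, 2, 25, 20]
Algorithm: postorder visits root last, so walk postorder right-to-left;
each value is the root of the current inorder slice — split it at that
value, recurse on the right subtree first, then the left.
Recursive splits:
  root=20; inorder splits into left=[2, 7, 8, 13, 15], right=[25]
  root=25; inorder splits into left=[], right=[]
  root=2; inorder splits into left=[], right=[7, 8, 13, 15]
  root=13; inorder splits into left=[7, 8], right=[15]
  root=15; inorder splits into left=[], right=[]
  root=8; inorder splits into left=[7], right=[]
  root=7; inorder splits into left=[], right=[]
Reconstructed level-order: [20, 2, 25, 13, 8, 15, 7]


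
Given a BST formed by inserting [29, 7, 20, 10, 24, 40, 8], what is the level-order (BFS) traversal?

Tree insertion order: [29, 7, 20, 10, 24, 40, 8]
Tree (level-order array): [29, 7, 40, None, 20, None, None, 10, 24, 8]
BFS from the root, enqueuing left then right child of each popped node:
  queue [29] -> pop 29, enqueue [7, 40], visited so far: [29]
  queue [7, 40] -> pop 7, enqueue [20], visited so far: [29, 7]
  queue [40, 20] -> pop 40, enqueue [none], visited so far: [29, 7, 40]
  queue [20] -> pop 20, enqueue [10, 24], visited so far: [29, 7, 40, 20]
  queue [10, 24] -> pop 10, enqueue [8], visited so far: [29, 7, 40, 20, 10]
  queue [24, 8] -> pop 24, enqueue [none], visited so far: [29, 7, 40, 20, 10, 24]
  queue [8] -> pop 8, enqueue [none], visited so far: [29, 7, 40, 20, 10, 24, 8]
Result: [29, 7, 40, 20, 10, 24, 8]


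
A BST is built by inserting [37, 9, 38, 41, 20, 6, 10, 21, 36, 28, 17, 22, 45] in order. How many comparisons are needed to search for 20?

Search path for 20: 37 -> 9 -> 20
Found: True
Comparisons: 3


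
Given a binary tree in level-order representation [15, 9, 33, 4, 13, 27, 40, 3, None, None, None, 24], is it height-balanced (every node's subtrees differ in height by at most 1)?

Tree (level-order array): [15, 9, 33, 4, 13, 27, 40, 3, None, None, None, 24]
Definition: a tree is height-balanced if, at every node, |h(left) - h(right)| <= 1 (empty subtree has height -1).
Bottom-up per-node check:
  node 3: h_left=-1, h_right=-1, diff=0 [OK], height=0
  node 4: h_left=0, h_right=-1, diff=1 [OK], height=1
  node 13: h_left=-1, h_right=-1, diff=0 [OK], height=0
  node 9: h_left=1, h_right=0, diff=1 [OK], height=2
  node 24: h_left=-1, h_right=-1, diff=0 [OK], height=0
  node 27: h_left=0, h_right=-1, diff=1 [OK], height=1
  node 40: h_left=-1, h_right=-1, diff=0 [OK], height=0
  node 33: h_left=1, h_right=0, diff=1 [OK], height=2
  node 15: h_left=2, h_right=2, diff=0 [OK], height=3
All nodes satisfy the balance condition.
Result: Balanced


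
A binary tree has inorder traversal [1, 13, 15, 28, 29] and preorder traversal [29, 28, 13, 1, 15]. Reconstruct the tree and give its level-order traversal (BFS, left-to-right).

Inorder:  [1, 13, 15, 28, 29]
Preorder: [29, 28, 13, 1, 15]
Algorithm: preorder visits root first, so consume preorder in order;
for each root, split the current inorder slice at that value into
left-subtree inorder and right-subtree inorder, then recurse.
Recursive splits:
  root=29; inorder splits into left=[1, 13, 15, 28], right=[]
  root=28; inorder splits into left=[1, 13, 15], right=[]
  root=13; inorder splits into left=[1], right=[15]
  root=1; inorder splits into left=[], right=[]
  root=15; inorder splits into left=[], right=[]
Reconstructed level-order: [29, 28, 13, 1, 15]


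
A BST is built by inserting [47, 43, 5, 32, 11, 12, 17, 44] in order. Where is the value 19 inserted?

Starting tree (level order): [47, 43, None, 5, 44, None, 32, None, None, 11, None, None, 12, None, 17]
Insertion path: 47 -> 43 -> 5 -> 32 -> 11 -> 12 -> 17
Result: insert 19 as right child of 17
Final tree (level order): [47, 43, None, 5, 44, None, 32, None, None, 11, None, None, 12, None, 17, None, 19]


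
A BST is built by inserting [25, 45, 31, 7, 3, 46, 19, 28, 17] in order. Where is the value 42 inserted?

Starting tree (level order): [25, 7, 45, 3, 19, 31, 46, None, None, 17, None, 28]
Insertion path: 25 -> 45 -> 31
Result: insert 42 as right child of 31
Final tree (level order): [25, 7, 45, 3, 19, 31, 46, None, None, 17, None, 28, 42]


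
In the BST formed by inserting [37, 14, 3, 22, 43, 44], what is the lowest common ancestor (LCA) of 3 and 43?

Tree insertion order: [37, 14, 3, 22, 43, 44]
Tree (level-order array): [37, 14, 43, 3, 22, None, 44]
In a BST, the LCA of p=3, q=43 is the first node v on the
root-to-leaf path with p <= v <= q (go left if both < v, right if both > v).
Walk from root:
  at 37: 3 <= 37 <= 43, this is the LCA
LCA = 37


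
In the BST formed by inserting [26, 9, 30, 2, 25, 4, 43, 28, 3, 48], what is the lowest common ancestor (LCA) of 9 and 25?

Tree insertion order: [26, 9, 30, 2, 25, 4, 43, 28, 3, 48]
Tree (level-order array): [26, 9, 30, 2, 25, 28, 43, None, 4, None, None, None, None, None, 48, 3]
In a BST, the LCA of p=9, q=25 is the first node v on the
root-to-leaf path with p <= v <= q (go left if both < v, right if both > v).
Walk from root:
  at 26: both 9 and 25 < 26, go left
  at 9: 9 <= 9 <= 25, this is the LCA
LCA = 9


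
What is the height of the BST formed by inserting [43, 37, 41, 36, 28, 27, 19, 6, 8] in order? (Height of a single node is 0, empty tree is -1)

Insertion order: [43, 37, 41, 36, 28, 27, 19, 6, 8]
Tree (level-order array): [43, 37, None, 36, 41, 28, None, None, None, 27, None, 19, None, 6, None, None, 8]
Compute height bottom-up (empty subtree = -1):
  height(8) = 1 + max(-1, -1) = 0
  height(6) = 1 + max(-1, 0) = 1
  height(19) = 1 + max(1, -1) = 2
  height(27) = 1 + max(2, -1) = 3
  height(28) = 1 + max(3, -1) = 4
  height(36) = 1 + max(4, -1) = 5
  height(41) = 1 + max(-1, -1) = 0
  height(37) = 1 + max(5, 0) = 6
  height(43) = 1 + max(6, -1) = 7
Height = 7


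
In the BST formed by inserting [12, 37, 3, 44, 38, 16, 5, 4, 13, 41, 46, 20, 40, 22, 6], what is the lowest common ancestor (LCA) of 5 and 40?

Tree insertion order: [12, 37, 3, 44, 38, 16, 5, 4, 13, 41, 46, 20, 40, 22, 6]
Tree (level-order array): [12, 3, 37, None, 5, 16, 44, 4, 6, 13, 20, 38, 46, None, None, None, None, None, None, None, 22, None, 41, None, None, None, None, 40]
In a BST, the LCA of p=5, q=40 is the first node v on the
root-to-leaf path with p <= v <= q (go left if both < v, right if both > v).
Walk from root:
  at 12: 5 <= 12 <= 40, this is the LCA
LCA = 12


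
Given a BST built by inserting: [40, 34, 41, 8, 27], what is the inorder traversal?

Tree insertion order: [40, 34, 41, 8, 27]
Tree (level-order array): [40, 34, 41, 8, None, None, None, None, 27]
Inorder traversal: [8, 27, 34, 40, 41]


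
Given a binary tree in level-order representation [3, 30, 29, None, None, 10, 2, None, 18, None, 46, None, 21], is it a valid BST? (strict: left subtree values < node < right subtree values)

Level-order array: [3, 30, 29, None, None, 10, 2, None, 18, None, 46, None, 21]
Validate using subtree bounds (lo, hi): at each node, require lo < value < hi,
then recurse left with hi=value and right with lo=value.
Preorder trace (stopping at first violation):
  at node 3 with bounds (-inf, +inf): OK
  at node 30 with bounds (-inf, 3): VIOLATION
Node 30 violates its bound: not (-inf < 30 < 3).
Result: Not a valid BST


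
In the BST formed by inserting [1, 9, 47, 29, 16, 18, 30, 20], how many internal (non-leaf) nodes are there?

Tree built from: [1, 9, 47, 29, 16, 18, 30, 20]
Tree (level-order array): [1, None, 9, None, 47, 29, None, 16, 30, None, 18, None, None, None, 20]
Rule: An internal node has at least one child.
Per-node child counts:
  node 1: 1 child(ren)
  node 9: 1 child(ren)
  node 47: 1 child(ren)
  node 29: 2 child(ren)
  node 16: 1 child(ren)
  node 18: 1 child(ren)
  node 20: 0 child(ren)
  node 30: 0 child(ren)
Matching nodes: [1, 9, 47, 29, 16, 18]
Count of internal (non-leaf) nodes: 6


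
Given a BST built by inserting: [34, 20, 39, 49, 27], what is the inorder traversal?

Tree insertion order: [34, 20, 39, 49, 27]
Tree (level-order array): [34, 20, 39, None, 27, None, 49]
Inorder traversal: [20, 27, 34, 39, 49]


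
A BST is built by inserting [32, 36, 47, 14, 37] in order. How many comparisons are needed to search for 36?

Search path for 36: 32 -> 36
Found: True
Comparisons: 2


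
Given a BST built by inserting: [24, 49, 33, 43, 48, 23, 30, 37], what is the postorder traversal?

Tree insertion order: [24, 49, 33, 43, 48, 23, 30, 37]
Tree (level-order array): [24, 23, 49, None, None, 33, None, 30, 43, None, None, 37, 48]
Postorder traversal: [23, 30, 37, 48, 43, 33, 49, 24]


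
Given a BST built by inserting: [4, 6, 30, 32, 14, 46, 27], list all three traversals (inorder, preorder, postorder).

Tree insertion order: [4, 6, 30, 32, 14, 46, 27]
Tree (level-order array): [4, None, 6, None, 30, 14, 32, None, 27, None, 46]
Inorder (L, root, R): [4, 6, 14, 27, 30, 32, 46]
Preorder (root, L, R): [4, 6, 30, 14, 27, 32, 46]
Postorder (L, R, root): [27, 14, 46, 32, 30, 6, 4]


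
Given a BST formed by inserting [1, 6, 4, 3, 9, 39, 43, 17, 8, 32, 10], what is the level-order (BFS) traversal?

Tree insertion order: [1, 6, 4, 3, 9, 39, 43, 17, 8, 32, 10]
Tree (level-order array): [1, None, 6, 4, 9, 3, None, 8, 39, None, None, None, None, 17, 43, 10, 32]
BFS from the root, enqueuing left then right child of each popped node:
  queue [1] -> pop 1, enqueue [6], visited so far: [1]
  queue [6] -> pop 6, enqueue [4, 9], visited so far: [1, 6]
  queue [4, 9] -> pop 4, enqueue [3], visited so far: [1, 6, 4]
  queue [9, 3] -> pop 9, enqueue [8, 39], visited so far: [1, 6, 4, 9]
  queue [3, 8, 39] -> pop 3, enqueue [none], visited so far: [1, 6, 4, 9, 3]
  queue [8, 39] -> pop 8, enqueue [none], visited so far: [1, 6, 4, 9, 3, 8]
  queue [39] -> pop 39, enqueue [17, 43], visited so far: [1, 6, 4, 9, 3, 8, 39]
  queue [17, 43] -> pop 17, enqueue [10, 32], visited so far: [1, 6, 4, 9, 3, 8, 39, 17]
  queue [43, 10, 32] -> pop 43, enqueue [none], visited so far: [1, 6, 4, 9, 3, 8, 39, 17, 43]
  queue [10, 32] -> pop 10, enqueue [none], visited so far: [1, 6, 4, 9, 3, 8, 39, 17, 43, 10]
  queue [32] -> pop 32, enqueue [none], visited so far: [1, 6, 4, 9, 3, 8, 39, 17, 43, 10, 32]
Result: [1, 6, 4, 9, 3, 8, 39, 17, 43, 10, 32]


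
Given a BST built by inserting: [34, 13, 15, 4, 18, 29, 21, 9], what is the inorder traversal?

Tree insertion order: [34, 13, 15, 4, 18, 29, 21, 9]
Tree (level-order array): [34, 13, None, 4, 15, None, 9, None, 18, None, None, None, 29, 21]
Inorder traversal: [4, 9, 13, 15, 18, 21, 29, 34]


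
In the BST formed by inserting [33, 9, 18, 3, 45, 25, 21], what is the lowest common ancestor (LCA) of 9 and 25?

Tree insertion order: [33, 9, 18, 3, 45, 25, 21]
Tree (level-order array): [33, 9, 45, 3, 18, None, None, None, None, None, 25, 21]
In a BST, the LCA of p=9, q=25 is the first node v on the
root-to-leaf path with p <= v <= q (go left if both < v, right if both > v).
Walk from root:
  at 33: both 9 and 25 < 33, go left
  at 9: 9 <= 9 <= 25, this is the LCA
LCA = 9


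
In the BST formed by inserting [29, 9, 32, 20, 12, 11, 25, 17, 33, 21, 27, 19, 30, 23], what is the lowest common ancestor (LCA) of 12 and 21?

Tree insertion order: [29, 9, 32, 20, 12, 11, 25, 17, 33, 21, 27, 19, 30, 23]
Tree (level-order array): [29, 9, 32, None, 20, 30, 33, 12, 25, None, None, None, None, 11, 17, 21, 27, None, None, None, 19, None, 23]
In a BST, the LCA of p=12, q=21 is the first node v on the
root-to-leaf path with p <= v <= q (go left if both < v, right if both > v).
Walk from root:
  at 29: both 12 and 21 < 29, go left
  at 9: both 12 and 21 > 9, go right
  at 20: 12 <= 20 <= 21, this is the LCA
LCA = 20


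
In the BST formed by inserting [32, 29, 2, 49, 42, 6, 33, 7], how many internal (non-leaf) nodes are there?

Tree built from: [32, 29, 2, 49, 42, 6, 33, 7]
Tree (level-order array): [32, 29, 49, 2, None, 42, None, None, 6, 33, None, None, 7]
Rule: An internal node has at least one child.
Per-node child counts:
  node 32: 2 child(ren)
  node 29: 1 child(ren)
  node 2: 1 child(ren)
  node 6: 1 child(ren)
  node 7: 0 child(ren)
  node 49: 1 child(ren)
  node 42: 1 child(ren)
  node 33: 0 child(ren)
Matching nodes: [32, 29, 2, 6, 49, 42]
Count of internal (non-leaf) nodes: 6


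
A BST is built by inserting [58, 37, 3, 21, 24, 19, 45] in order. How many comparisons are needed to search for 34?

Search path for 34: 58 -> 37 -> 3 -> 21 -> 24
Found: False
Comparisons: 5


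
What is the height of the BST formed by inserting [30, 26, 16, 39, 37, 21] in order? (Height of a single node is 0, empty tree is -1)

Insertion order: [30, 26, 16, 39, 37, 21]
Tree (level-order array): [30, 26, 39, 16, None, 37, None, None, 21]
Compute height bottom-up (empty subtree = -1):
  height(21) = 1 + max(-1, -1) = 0
  height(16) = 1 + max(-1, 0) = 1
  height(26) = 1 + max(1, -1) = 2
  height(37) = 1 + max(-1, -1) = 0
  height(39) = 1 + max(0, -1) = 1
  height(30) = 1 + max(2, 1) = 3
Height = 3


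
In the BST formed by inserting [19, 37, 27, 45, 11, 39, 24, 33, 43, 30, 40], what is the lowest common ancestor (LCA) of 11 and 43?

Tree insertion order: [19, 37, 27, 45, 11, 39, 24, 33, 43, 30, 40]
Tree (level-order array): [19, 11, 37, None, None, 27, 45, 24, 33, 39, None, None, None, 30, None, None, 43, None, None, 40]
In a BST, the LCA of p=11, q=43 is the first node v on the
root-to-leaf path with p <= v <= q (go left if both < v, right if both > v).
Walk from root:
  at 19: 11 <= 19 <= 43, this is the LCA
LCA = 19


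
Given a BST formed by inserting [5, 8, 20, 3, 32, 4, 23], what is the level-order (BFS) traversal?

Tree insertion order: [5, 8, 20, 3, 32, 4, 23]
Tree (level-order array): [5, 3, 8, None, 4, None, 20, None, None, None, 32, 23]
BFS from the root, enqueuing left then right child of each popped node:
  queue [5] -> pop 5, enqueue [3, 8], visited so far: [5]
  queue [3, 8] -> pop 3, enqueue [4], visited so far: [5, 3]
  queue [8, 4] -> pop 8, enqueue [20], visited so far: [5, 3, 8]
  queue [4, 20] -> pop 4, enqueue [none], visited so far: [5, 3, 8, 4]
  queue [20] -> pop 20, enqueue [32], visited so far: [5, 3, 8, 4, 20]
  queue [32] -> pop 32, enqueue [23], visited so far: [5, 3, 8, 4, 20, 32]
  queue [23] -> pop 23, enqueue [none], visited so far: [5, 3, 8, 4, 20, 32, 23]
Result: [5, 3, 8, 4, 20, 32, 23]


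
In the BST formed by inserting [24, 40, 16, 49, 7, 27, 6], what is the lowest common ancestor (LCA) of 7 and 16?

Tree insertion order: [24, 40, 16, 49, 7, 27, 6]
Tree (level-order array): [24, 16, 40, 7, None, 27, 49, 6]
In a BST, the LCA of p=7, q=16 is the first node v on the
root-to-leaf path with p <= v <= q (go left if both < v, right if both > v).
Walk from root:
  at 24: both 7 and 16 < 24, go left
  at 16: 7 <= 16 <= 16, this is the LCA
LCA = 16


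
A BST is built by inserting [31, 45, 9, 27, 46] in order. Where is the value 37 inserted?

Starting tree (level order): [31, 9, 45, None, 27, None, 46]
Insertion path: 31 -> 45
Result: insert 37 as left child of 45
Final tree (level order): [31, 9, 45, None, 27, 37, 46]


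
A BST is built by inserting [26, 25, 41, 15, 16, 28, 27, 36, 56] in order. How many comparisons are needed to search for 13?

Search path for 13: 26 -> 25 -> 15
Found: False
Comparisons: 3


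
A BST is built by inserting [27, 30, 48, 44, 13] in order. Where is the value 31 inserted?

Starting tree (level order): [27, 13, 30, None, None, None, 48, 44]
Insertion path: 27 -> 30 -> 48 -> 44
Result: insert 31 as left child of 44
Final tree (level order): [27, 13, 30, None, None, None, 48, 44, None, 31]


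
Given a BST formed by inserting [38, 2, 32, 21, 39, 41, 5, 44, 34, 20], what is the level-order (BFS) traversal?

Tree insertion order: [38, 2, 32, 21, 39, 41, 5, 44, 34, 20]
Tree (level-order array): [38, 2, 39, None, 32, None, 41, 21, 34, None, 44, 5, None, None, None, None, None, None, 20]
BFS from the root, enqueuing left then right child of each popped node:
  queue [38] -> pop 38, enqueue [2, 39], visited so far: [38]
  queue [2, 39] -> pop 2, enqueue [32], visited so far: [38, 2]
  queue [39, 32] -> pop 39, enqueue [41], visited so far: [38, 2, 39]
  queue [32, 41] -> pop 32, enqueue [21, 34], visited so far: [38, 2, 39, 32]
  queue [41, 21, 34] -> pop 41, enqueue [44], visited so far: [38, 2, 39, 32, 41]
  queue [21, 34, 44] -> pop 21, enqueue [5], visited so far: [38, 2, 39, 32, 41, 21]
  queue [34, 44, 5] -> pop 34, enqueue [none], visited so far: [38, 2, 39, 32, 41, 21, 34]
  queue [44, 5] -> pop 44, enqueue [none], visited so far: [38, 2, 39, 32, 41, 21, 34, 44]
  queue [5] -> pop 5, enqueue [20], visited so far: [38, 2, 39, 32, 41, 21, 34, 44, 5]
  queue [20] -> pop 20, enqueue [none], visited so far: [38, 2, 39, 32, 41, 21, 34, 44, 5, 20]
Result: [38, 2, 39, 32, 41, 21, 34, 44, 5, 20]


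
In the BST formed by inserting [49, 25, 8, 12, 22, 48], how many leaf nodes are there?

Tree built from: [49, 25, 8, 12, 22, 48]
Tree (level-order array): [49, 25, None, 8, 48, None, 12, None, None, None, 22]
Rule: A leaf has 0 children.
Per-node child counts:
  node 49: 1 child(ren)
  node 25: 2 child(ren)
  node 8: 1 child(ren)
  node 12: 1 child(ren)
  node 22: 0 child(ren)
  node 48: 0 child(ren)
Matching nodes: [22, 48]
Count of leaf nodes: 2


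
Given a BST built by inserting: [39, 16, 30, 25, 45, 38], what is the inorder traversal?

Tree insertion order: [39, 16, 30, 25, 45, 38]
Tree (level-order array): [39, 16, 45, None, 30, None, None, 25, 38]
Inorder traversal: [16, 25, 30, 38, 39, 45]


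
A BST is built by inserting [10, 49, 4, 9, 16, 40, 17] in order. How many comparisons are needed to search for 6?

Search path for 6: 10 -> 4 -> 9
Found: False
Comparisons: 3


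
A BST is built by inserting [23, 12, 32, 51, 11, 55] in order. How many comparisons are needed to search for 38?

Search path for 38: 23 -> 32 -> 51
Found: False
Comparisons: 3


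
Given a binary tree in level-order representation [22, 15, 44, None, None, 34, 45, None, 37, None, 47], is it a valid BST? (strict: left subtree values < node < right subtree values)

Level-order array: [22, 15, 44, None, None, 34, 45, None, 37, None, 47]
Validate using subtree bounds (lo, hi): at each node, require lo < value < hi,
then recurse left with hi=value and right with lo=value.
Preorder trace (stopping at first violation):
  at node 22 with bounds (-inf, +inf): OK
  at node 15 with bounds (-inf, 22): OK
  at node 44 with bounds (22, +inf): OK
  at node 34 with bounds (22, 44): OK
  at node 37 with bounds (34, 44): OK
  at node 45 with bounds (44, +inf): OK
  at node 47 with bounds (45, +inf): OK
No violation found at any node.
Result: Valid BST


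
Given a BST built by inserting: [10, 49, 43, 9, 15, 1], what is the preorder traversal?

Tree insertion order: [10, 49, 43, 9, 15, 1]
Tree (level-order array): [10, 9, 49, 1, None, 43, None, None, None, 15]
Preorder traversal: [10, 9, 1, 49, 43, 15]


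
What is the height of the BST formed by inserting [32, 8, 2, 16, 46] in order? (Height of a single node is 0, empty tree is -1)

Insertion order: [32, 8, 2, 16, 46]
Tree (level-order array): [32, 8, 46, 2, 16]
Compute height bottom-up (empty subtree = -1):
  height(2) = 1 + max(-1, -1) = 0
  height(16) = 1 + max(-1, -1) = 0
  height(8) = 1 + max(0, 0) = 1
  height(46) = 1 + max(-1, -1) = 0
  height(32) = 1 + max(1, 0) = 2
Height = 2


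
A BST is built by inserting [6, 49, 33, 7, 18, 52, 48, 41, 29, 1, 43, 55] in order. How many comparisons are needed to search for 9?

Search path for 9: 6 -> 49 -> 33 -> 7 -> 18
Found: False
Comparisons: 5


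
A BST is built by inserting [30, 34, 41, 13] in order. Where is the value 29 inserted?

Starting tree (level order): [30, 13, 34, None, None, None, 41]
Insertion path: 30 -> 13
Result: insert 29 as right child of 13
Final tree (level order): [30, 13, 34, None, 29, None, 41]


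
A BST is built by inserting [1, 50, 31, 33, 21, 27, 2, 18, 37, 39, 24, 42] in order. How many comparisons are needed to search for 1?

Search path for 1: 1
Found: True
Comparisons: 1


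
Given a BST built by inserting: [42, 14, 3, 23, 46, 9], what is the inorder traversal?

Tree insertion order: [42, 14, 3, 23, 46, 9]
Tree (level-order array): [42, 14, 46, 3, 23, None, None, None, 9]
Inorder traversal: [3, 9, 14, 23, 42, 46]


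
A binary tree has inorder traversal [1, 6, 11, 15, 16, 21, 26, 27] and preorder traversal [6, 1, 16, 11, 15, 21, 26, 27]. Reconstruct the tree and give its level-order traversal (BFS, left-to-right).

Inorder:  [1, 6, 11, 15, 16, 21, 26, 27]
Preorder: [6, 1, 16, 11, 15, 21, 26, 27]
Algorithm: preorder visits root first, so consume preorder in order;
for each root, split the current inorder slice at that value into
left-subtree inorder and right-subtree inorder, then recurse.
Recursive splits:
  root=6; inorder splits into left=[1], right=[11, 15, 16, 21, 26, 27]
  root=1; inorder splits into left=[], right=[]
  root=16; inorder splits into left=[11, 15], right=[21, 26, 27]
  root=11; inorder splits into left=[], right=[15]
  root=15; inorder splits into left=[], right=[]
  root=21; inorder splits into left=[], right=[26, 27]
  root=26; inorder splits into left=[], right=[27]
  root=27; inorder splits into left=[], right=[]
Reconstructed level-order: [6, 1, 16, 11, 21, 15, 26, 27]


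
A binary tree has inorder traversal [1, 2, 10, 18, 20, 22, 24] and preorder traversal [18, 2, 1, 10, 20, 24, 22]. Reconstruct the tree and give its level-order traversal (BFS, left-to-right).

Inorder:  [1, 2, 10, 18, 20, 22, 24]
Preorder: [18, 2, 1, 10, 20, 24, 22]
Algorithm: preorder visits root first, so consume preorder in order;
for each root, split the current inorder slice at that value into
left-subtree inorder and right-subtree inorder, then recurse.
Recursive splits:
  root=18; inorder splits into left=[1, 2, 10], right=[20, 22, 24]
  root=2; inorder splits into left=[1], right=[10]
  root=1; inorder splits into left=[], right=[]
  root=10; inorder splits into left=[], right=[]
  root=20; inorder splits into left=[], right=[22, 24]
  root=24; inorder splits into left=[22], right=[]
  root=22; inorder splits into left=[], right=[]
Reconstructed level-order: [18, 2, 20, 1, 10, 24, 22]


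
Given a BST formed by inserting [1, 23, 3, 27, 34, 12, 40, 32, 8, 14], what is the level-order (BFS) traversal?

Tree insertion order: [1, 23, 3, 27, 34, 12, 40, 32, 8, 14]
Tree (level-order array): [1, None, 23, 3, 27, None, 12, None, 34, 8, 14, 32, 40]
BFS from the root, enqueuing left then right child of each popped node:
  queue [1] -> pop 1, enqueue [23], visited so far: [1]
  queue [23] -> pop 23, enqueue [3, 27], visited so far: [1, 23]
  queue [3, 27] -> pop 3, enqueue [12], visited so far: [1, 23, 3]
  queue [27, 12] -> pop 27, enqueue [34], visited so far: [1, 23, 3, 27]
  queue [12, 34] -> pop 12, enqueue [8, 14], visited so far: [1, 23, 3, 27, 12]
  queue [34, 8, 14] -> pop 34, enqueue [32, 40], visited so far: [1, 23, 3, 27, 12, 34]
  queue [8, 14, 32, 40] -> pop 8, enqueue [none], visited so far: [1, 23, 3, 27, 12, 34, 8]
  queue [14, 32, 40] -> pop 14, enqueue [none], visited so far: [1, 23, 3, 27, 12, 34, 8, 14]
  queue [32, 40] -> pop 32, enqueue [none], visited so far: [1, 23, 3, 27, 12, 34, 8, 14, 32]
  queue [40] -> pop 40, enqueue [none], visited so far: [1, 23, 3, 27, 12, 34, 8, 14, 32, 40]
Result: [1, 23, 3, 27, 12, 34, 8, 14, 32, 40]
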